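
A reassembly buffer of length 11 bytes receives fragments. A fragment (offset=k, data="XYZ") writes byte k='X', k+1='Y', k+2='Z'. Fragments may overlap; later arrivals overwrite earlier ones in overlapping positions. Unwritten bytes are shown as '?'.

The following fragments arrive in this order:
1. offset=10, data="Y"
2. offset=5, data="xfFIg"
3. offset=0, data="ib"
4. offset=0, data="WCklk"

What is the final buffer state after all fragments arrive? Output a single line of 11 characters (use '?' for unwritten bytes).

Answer: WCklkxfFIgY

Derivation:
Fragment 1: offset=10 data="Y" -> buffer=??????????Y
Fragment 2: offset=5 data="xfFIg" -> buffer=?????xfFIgY
Fragment 3: offset=0 data="ib" -> buffer=ib???xfFIgY
Fragment 4: offset=0 data="WCklk" -> buffer=WCklkxfFIgY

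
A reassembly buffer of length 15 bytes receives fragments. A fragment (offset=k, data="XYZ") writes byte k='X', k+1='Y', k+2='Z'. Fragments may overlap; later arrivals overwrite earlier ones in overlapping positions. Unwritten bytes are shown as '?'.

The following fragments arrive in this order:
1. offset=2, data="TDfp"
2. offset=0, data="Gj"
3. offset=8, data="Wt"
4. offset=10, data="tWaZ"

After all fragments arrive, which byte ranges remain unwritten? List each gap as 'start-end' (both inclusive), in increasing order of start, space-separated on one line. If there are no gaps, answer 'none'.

Fragment 1: offset=2 len=4
Fragment 2: offset=0 len=2
Fragment 3: offset=8 len=2
Fragment 4: offset=10 len=4
Gaps: 6-7 14-14

Answer: 6-7 14-14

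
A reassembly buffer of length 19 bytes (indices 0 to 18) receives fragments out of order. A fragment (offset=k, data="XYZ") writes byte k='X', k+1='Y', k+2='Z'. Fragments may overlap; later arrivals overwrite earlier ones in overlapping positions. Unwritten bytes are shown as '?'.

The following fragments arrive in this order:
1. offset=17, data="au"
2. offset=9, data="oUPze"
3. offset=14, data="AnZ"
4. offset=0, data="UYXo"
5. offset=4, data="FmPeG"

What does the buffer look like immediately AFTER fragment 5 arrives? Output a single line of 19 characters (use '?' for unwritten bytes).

Answer: UYXoFmPeGoUPzeAnZau

Derivation:
Fragment 1: offset=17 data="au" -> buffer=?????????????????au
Fragment 2: offset=9 data="oUPze" -> buffer=?????????oUPze???au
Fragment 3: offset=14 data="AnZ" -> buffer=?????????oUPzeAnZau
Fragment 4: offset=0 data="UYXo" -> buffer=UYXo?????oUPzeAnZau
Fragment 5: offset=4 data="FmPeG" -> buffer=UYXoFmPeGoUPzeAnZau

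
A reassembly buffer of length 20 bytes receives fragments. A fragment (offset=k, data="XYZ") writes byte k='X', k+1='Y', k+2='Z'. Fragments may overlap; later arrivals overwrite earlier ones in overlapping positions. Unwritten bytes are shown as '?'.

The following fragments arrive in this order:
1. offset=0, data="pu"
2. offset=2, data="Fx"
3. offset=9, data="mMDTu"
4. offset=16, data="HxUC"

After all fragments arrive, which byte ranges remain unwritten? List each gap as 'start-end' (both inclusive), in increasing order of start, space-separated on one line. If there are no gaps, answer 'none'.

Answer: 4-8 14-15

Derivation:
Fragment 1: offset=0 len=2
Fragment 2: offset=2 len=2
Fragment 3: offset=9 len=5
Fragment 4: offset=16 len=4
Gaps: 4-8 14-15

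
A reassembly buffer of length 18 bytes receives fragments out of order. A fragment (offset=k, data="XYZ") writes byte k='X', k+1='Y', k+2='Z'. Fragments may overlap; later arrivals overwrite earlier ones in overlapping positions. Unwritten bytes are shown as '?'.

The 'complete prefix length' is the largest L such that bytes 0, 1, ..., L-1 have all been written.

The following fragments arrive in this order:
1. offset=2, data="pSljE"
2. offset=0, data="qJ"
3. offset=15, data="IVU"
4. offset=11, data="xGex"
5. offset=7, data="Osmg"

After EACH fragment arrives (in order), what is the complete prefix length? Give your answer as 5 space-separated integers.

Answer: 0 7 7 7 18

Derivation:
Fragment 1: offset=2 data="pSljE" -> buffer=??pSljE??????????? -> prefix_len=0
Fragment 2: offset=0 data="qJ" -> buffer=qJpSljE??????????? -> prefix_len=7
Fragment 3: offset=15 data="IVU" -> buffer=qJpSljE????????IVU -> prefix_len=7
Fragment 4: offset=11 data="xGex" -> buffer=qJpSljE????xGexIVU -> prefix_len=7
Fragment 5: offset=7 data="Osmg" -> buffer=qJpSljEOsmgxGexIVU -> prefix_len=18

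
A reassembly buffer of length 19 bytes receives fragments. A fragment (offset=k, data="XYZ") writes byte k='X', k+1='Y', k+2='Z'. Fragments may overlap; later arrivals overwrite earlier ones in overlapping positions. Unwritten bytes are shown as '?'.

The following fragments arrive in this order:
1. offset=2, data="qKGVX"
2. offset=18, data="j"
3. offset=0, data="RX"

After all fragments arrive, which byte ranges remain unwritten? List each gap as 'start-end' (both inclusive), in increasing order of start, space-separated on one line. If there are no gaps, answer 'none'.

Fragment 1: offset=2 len=5
Fragment 2: offset=18 len=1
Fragment 3: offset=0 len=2
Gaps: 7-17

Answer: 7-17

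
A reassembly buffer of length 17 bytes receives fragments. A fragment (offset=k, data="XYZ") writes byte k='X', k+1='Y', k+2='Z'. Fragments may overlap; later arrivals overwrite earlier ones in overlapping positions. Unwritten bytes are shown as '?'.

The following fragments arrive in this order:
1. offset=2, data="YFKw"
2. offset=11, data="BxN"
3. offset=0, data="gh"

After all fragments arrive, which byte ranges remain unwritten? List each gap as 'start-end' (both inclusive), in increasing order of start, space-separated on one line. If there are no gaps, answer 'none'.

Answer: 6-10 14-16

Derivation:
Fragment 1: offset=2 len=4
Fragment 2: offset=11 len=3
Fragment 3: offset=0 len=2
Gaps: 6-10 14-16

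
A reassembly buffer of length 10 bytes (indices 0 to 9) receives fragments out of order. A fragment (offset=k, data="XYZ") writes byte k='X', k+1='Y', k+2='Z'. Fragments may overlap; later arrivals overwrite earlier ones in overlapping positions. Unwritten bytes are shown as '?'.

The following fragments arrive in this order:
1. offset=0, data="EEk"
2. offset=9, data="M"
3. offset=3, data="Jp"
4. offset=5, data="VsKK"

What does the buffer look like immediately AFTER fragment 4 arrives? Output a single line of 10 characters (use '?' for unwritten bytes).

Fragment 1: offset=0 data="EEk" -> buffer=EEk???????
Fragment 2: offset=9 data="M" -> buffer=EEk??????M
Fragment 3: offset=3 data="Jp" -> buffer=EEkJp????M
Fragment 4: offset=5 data="VsKK" -> buffer=EEkJpVsKKM

Answer: EEkJpVsKKM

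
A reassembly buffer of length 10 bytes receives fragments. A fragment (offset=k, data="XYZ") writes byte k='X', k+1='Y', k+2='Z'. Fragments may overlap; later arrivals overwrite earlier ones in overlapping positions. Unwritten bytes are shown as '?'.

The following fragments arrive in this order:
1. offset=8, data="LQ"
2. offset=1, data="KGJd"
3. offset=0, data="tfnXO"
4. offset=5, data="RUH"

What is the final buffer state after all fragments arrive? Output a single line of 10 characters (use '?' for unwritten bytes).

Answer: tfnXORUHLQ

Derivation:
Fragment 1: offset=8 data="LQ" -> buffer=????????LQ
Fragment 2: offset=1 data="KGJd" -> buffer=?KGJd???LQ
Fragment 3: offset=0 data="tfnXO" -> buffer=tfnXO???LQ
Fragment 4: offset=5 data="RUH" -> buffer=tfnXORUHLQ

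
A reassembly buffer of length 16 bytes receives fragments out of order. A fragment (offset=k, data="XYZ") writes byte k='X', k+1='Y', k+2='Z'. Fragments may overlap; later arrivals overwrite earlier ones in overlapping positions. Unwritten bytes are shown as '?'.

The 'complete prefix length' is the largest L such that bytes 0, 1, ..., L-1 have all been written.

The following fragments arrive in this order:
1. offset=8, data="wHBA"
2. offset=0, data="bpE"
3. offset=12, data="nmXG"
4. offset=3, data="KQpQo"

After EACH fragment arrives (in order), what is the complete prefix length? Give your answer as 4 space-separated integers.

Answer: 0 3 3 16

Derivation:
Fragment 1: offset=8 data="wHBA" -> buffer=????????wHBA???? -> prefix_len=0
Fragment 2: offset=0 data="bpE" -> buffer=bpE?????wHBA???? -> prefix_len=3
Fragment 3: offset=12 data="nmXG" -> buffer=bpE?????wHBAnmXG -> prefix_len=3
Fragment 4: offset=3 data="KQpQo" -> buffer=bpEKQpQowHBAnmXG -> prefix_len=16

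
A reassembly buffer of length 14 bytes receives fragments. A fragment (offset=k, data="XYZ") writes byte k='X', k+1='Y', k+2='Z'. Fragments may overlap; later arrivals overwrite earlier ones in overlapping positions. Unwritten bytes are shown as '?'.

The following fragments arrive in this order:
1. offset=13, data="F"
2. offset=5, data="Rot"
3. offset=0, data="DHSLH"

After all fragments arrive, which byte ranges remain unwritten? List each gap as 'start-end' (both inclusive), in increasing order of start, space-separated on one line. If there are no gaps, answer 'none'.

Fragment 1: offset=13 len=1
Fragment 2: offset=5 len=3
Fragment 3: offset=0 len=5
Gaps: 8-12

Answer: 8-12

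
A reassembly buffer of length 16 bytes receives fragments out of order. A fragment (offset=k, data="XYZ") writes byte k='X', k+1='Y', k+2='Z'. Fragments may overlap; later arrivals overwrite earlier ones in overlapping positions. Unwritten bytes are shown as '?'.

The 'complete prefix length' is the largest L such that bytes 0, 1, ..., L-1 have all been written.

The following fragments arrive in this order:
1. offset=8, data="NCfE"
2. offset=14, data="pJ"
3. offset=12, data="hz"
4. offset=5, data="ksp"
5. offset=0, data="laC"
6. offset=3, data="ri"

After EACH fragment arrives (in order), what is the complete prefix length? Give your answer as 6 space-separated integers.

Answer: 0 0 0 0 3 16

Derivation:
Fragment 1: offset=8 data="NCfE" -> buffer=????????NCfE???? -> prefix_len=0
Fragment 2: offset=14 data="pJ" -> buffer=????????NCfE??pJ -> prefix_len=0
Fragment 3: offset=12 data="hz" -> buffer=????????NCfEhzpJ -> prefix_len=0
Fragment 4: offset=5 data="ksp" -> buffer=?????kspNCfEhzpJ -> prefix_len=0
Fragment 5: offset=0 data="laC" -> buffer=laC??kspNCfEhzpJ -> prefix_len=3
Fragment 6: offset=3 data="ri" -> buffer=laCrikspNCfEhzpJ -> prefix_len=16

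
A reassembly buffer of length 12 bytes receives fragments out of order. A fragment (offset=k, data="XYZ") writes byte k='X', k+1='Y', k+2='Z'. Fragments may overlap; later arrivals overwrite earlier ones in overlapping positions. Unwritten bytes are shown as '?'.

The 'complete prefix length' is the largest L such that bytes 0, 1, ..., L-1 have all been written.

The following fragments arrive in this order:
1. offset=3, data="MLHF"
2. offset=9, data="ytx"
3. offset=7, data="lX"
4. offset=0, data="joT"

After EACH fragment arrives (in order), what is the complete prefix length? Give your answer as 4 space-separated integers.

Fragment 1: offset=3 data="MLHF" -> buffer=???MLHF????? -> prefix_len=0
Fragment 2: offset=9 data="ytx" -> buffer=???MLHF??ytx -> prefix_len=0
Fragment 3: offset=7 data="lX" -> buffer=???MLHFlXytx -> prefix_len=0
Fragment 4: offset=0 data="joT" -> buffer=joTMLHFlXytx -> prefix_len=12

Answer: 0 0 0 12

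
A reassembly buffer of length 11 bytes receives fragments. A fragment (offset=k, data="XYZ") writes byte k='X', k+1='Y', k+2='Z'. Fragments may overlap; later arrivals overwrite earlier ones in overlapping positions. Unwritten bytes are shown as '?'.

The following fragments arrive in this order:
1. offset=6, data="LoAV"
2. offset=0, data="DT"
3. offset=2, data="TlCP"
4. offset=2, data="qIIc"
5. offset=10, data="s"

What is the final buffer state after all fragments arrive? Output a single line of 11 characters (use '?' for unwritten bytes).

Answer: DTqIIcLoAVs

Derivation:
Fragment 1: offset=6 data="LoAV" -> buffer=??????LoAV?
Fragment 2: offset=0 data="DT" -> buffer=DT????LoAV?
Fragment 3: offset=2 data="TlCP" -> buffer=DTTlCPLoAV?
Fragment 4: offset=2 data="qIIc" -> buffer=DTqIIcLoAV?
Fragment 5: offset=10 data="s" -> buffer=DTqIIcLoAVs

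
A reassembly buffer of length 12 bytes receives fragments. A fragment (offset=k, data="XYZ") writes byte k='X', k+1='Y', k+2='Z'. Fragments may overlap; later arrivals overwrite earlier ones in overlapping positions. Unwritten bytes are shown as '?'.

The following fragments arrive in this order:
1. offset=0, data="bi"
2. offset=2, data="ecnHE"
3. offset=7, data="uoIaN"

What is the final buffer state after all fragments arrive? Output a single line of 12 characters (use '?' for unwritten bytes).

Fragment 1: offset=0 data="bi" -> buffer=bi??????????
Fragment 2: offset=2 data="ecnHE" -> buffer=biecnHE?????
Fragment 3: offset=7 data="uoIaN" -> buffer=biecnHEuoIaN

Answer: biecnHEuoIaN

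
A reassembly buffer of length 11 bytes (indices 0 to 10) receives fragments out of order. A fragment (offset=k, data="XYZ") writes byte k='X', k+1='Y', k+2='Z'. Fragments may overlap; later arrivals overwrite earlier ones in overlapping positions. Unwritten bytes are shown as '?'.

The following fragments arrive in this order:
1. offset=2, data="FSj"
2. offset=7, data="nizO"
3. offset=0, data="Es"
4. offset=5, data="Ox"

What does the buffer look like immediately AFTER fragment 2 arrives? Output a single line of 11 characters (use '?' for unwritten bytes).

Fragment 1: offset=2 data="FSj" -> buffer=??FSj??????
Fragment 2: offset=7 data="nizO" -> buffer=??FSj??nizO

Answer: ??FSj??nizO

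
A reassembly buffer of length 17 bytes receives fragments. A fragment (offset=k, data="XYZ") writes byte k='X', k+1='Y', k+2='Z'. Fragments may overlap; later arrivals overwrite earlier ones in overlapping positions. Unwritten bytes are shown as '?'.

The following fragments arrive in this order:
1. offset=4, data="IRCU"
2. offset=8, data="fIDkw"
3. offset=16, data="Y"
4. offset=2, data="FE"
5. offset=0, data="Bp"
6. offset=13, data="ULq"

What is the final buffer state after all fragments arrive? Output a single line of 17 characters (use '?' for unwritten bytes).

Answer: BpFEIRCUfIDkwULqY

Derivation:
Fragment 1: offset=4 data="IRCU" -> buffer=????IRCU?????????
Fragment 2: offset=8 data="fIDkw" -> buffer=????IRCUfIDkw????
Fragment 3: offset=16 data="Y" -> buffer=????IRCUfIDkw???Y
Fragment 4: offset=2 data="FE" -> buffer=??FEIRCUfIDkw???Y
Fragment 5: offset=0 data="Bp" -> buffer=BpFEIRCUfIDkw???Y
Fragment 6: offset=13 data="ULq" -> buffer=BpFEIRCUfIDkwULqY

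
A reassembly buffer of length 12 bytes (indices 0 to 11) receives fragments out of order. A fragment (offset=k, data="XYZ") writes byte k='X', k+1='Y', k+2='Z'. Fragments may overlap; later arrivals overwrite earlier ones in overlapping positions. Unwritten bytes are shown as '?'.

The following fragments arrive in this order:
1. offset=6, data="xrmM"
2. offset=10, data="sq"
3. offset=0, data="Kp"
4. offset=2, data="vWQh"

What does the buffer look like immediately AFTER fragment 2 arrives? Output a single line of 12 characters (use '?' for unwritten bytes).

Answer: ??????xrmMsq

Derivation:
Fragment 1: offset=6 data="xrmM" -> buffer=??????xrmM??
Fragment 2: offset=10 data="sq" -> buffer=??????xrmMsq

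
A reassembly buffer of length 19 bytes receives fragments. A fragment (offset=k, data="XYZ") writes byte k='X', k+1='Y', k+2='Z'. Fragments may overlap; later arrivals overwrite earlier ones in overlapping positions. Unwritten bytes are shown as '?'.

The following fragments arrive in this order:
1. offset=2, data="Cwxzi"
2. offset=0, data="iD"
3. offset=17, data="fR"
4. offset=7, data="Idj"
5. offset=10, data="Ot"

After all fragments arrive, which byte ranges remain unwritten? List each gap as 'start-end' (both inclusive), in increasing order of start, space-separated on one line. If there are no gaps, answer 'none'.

Answer: 12-16

Derivation:
Fragment 1: offset=2 len=5
Fragment 2: offset=0 len=2
Fragment 3: offset=17 len=2
Fragment 4: offset=7 len=3
Fragment 5: offset=10 len=2
Gaps: 12-16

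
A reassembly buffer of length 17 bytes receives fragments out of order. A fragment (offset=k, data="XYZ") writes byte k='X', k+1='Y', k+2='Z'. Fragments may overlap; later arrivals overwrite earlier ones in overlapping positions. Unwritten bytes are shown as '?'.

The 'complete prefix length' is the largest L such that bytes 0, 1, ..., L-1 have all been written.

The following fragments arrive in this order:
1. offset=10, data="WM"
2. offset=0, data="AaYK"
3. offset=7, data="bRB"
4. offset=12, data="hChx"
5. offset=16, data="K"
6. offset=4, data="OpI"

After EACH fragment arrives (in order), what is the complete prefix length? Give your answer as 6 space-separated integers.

Answer: 0 4 4 4 4 17

Derivation:
Fragment 1: offset=10 data="WM" -> buffer=??????????WM????? -> prefix_len=0
Fragment 2: offset=0 data="AaYK" -> buffer=AaYK??????WM????? -> prefix_len=4
Fragment 3: offset=7 data="bRB" -> buffer=AaYK???bRBWM????? -> prefix_len=4
Fragment 4: offset=12 data="hChx" -> buffer=AaYK???bRBWMhChx? -> prefix_len=4
Fragment 5: offset=16 data="K" -> buffer=AaYK???bRBWMhChxK -> prefix_len=4
Fragment 6: offset=4 data="OpI" -> buffer=AaYKOpIbRBWMhChxK -> prefix_len=17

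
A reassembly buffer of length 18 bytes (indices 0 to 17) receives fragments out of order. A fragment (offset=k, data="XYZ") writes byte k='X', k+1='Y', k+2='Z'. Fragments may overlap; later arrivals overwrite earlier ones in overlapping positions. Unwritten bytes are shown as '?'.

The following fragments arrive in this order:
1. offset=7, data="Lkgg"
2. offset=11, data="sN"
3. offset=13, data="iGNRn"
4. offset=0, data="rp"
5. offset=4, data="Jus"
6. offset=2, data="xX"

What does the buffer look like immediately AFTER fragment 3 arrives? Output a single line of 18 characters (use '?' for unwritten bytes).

Answer: ???????LkggsNiGNRn

Derivation:
Fragment 1: offset=7 data="Lkgg" -> buffer=???????Lkgg???????
Fragment 2: offset=11 data="sN" -> buffer=???????LkggsN?????
Fragment 3: offset=13 data="iGNRn" -> buffer=???????LkggsNiGNRn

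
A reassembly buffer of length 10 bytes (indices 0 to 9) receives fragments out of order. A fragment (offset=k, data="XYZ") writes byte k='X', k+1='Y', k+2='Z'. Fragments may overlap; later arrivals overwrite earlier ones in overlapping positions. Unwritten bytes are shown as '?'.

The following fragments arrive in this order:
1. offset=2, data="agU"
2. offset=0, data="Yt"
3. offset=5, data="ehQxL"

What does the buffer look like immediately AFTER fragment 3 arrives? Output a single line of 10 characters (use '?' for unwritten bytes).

Answer: YtagUehQxL

Derivation:
Fragment 1: offset=2 data="agU" -> buffer=??agU?????
Fragment 2: offset=0 data="Yt" -> buffer=YtagU?????
Fragment 3: offset=5 data="ehQxL" -> buffer=YtagUehQxL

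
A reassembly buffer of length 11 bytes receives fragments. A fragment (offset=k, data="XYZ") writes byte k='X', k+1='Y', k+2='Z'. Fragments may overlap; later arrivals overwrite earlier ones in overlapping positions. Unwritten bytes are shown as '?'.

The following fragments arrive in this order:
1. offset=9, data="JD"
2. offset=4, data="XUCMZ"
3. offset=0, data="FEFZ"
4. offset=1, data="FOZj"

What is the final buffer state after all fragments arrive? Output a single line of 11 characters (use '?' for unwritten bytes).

Answer: FFOZjUCMZJD

Derivation:
Fragment 1: offset=9 data="JD" -> buffer=?????????JD
Fragment 2: offset=4 data="XUCMZ" -> buffer=????XUCMZJD
Fragment 3: offset=0 data="FEFZ" -> buffer=FEFZXUCMZJD
Fragment 4: offset=1 data="FOZj" -> buffer=FFOZjUCMZJD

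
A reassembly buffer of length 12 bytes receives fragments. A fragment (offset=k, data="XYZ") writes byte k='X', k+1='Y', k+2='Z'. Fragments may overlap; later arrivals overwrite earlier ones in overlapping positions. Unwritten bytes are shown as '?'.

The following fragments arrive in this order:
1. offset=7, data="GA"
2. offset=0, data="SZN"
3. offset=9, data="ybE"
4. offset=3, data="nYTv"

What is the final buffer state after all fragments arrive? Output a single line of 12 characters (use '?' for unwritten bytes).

Fragment 1: offset=7 data="GA" -> buffer=???????GA???
Fragment 2: offset=0 data="SZN" -> buffer=SZN????GA???
Fragment 3: offset=9 data="ybE" -> buffer=SZN????GAybE
Fragment 4: offset=3 data="nYTv" -> buffer=SZNnYTvGAybE

Answer: SZNnYTvGAybE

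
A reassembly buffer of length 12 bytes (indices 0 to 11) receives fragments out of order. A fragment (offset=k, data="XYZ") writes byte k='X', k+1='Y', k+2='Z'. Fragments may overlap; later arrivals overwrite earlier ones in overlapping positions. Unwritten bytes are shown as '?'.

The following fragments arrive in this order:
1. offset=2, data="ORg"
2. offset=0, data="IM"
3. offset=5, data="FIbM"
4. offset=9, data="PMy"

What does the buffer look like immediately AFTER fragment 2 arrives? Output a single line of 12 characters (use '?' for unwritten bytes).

Fragment 1: offset=2 data="ORg" -> buffer=??ORg???????
Fragment 2: offset=0 data="IM" -> buffer=IMORg???????

Answer: IMORg???????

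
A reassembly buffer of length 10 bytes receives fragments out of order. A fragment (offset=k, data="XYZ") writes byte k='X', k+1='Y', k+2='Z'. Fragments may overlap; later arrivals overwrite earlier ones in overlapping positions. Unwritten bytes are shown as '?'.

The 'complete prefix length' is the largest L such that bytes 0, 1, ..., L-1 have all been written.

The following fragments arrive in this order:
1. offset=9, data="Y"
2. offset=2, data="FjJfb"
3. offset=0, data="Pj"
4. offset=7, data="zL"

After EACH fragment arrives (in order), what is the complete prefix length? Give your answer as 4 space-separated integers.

Fragment 1: offset=9 data="Y" -> buffer=?????????Y -> prefix_len=0
Fragment 2: offset=2 data="FjJfb" -> buffer=??FjJfb??Y -> prefix_len=0
Fragment 3: offset=0 data="Pj" -> buffer=PjFjJfb??Y -> prefix_len=7
Fragment 4: offset=7 data="zL" -> buffer=PjFjJfbzLY -> prefix_len=10

Answer: 0 0 7 10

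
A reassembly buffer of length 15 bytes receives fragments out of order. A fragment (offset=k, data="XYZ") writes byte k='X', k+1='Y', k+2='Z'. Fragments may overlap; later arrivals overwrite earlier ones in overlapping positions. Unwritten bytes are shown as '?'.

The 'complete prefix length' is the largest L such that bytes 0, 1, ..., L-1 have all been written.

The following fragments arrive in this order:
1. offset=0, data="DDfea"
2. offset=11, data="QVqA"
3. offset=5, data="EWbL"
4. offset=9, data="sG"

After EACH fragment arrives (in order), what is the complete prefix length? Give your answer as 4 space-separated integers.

Fragment 1: offset=0 data="DDfea" -> buffer=DDfea?????????? -> prefix_len=5
Fragment 2: offset=11 data="QVqA" -> buffer=DDfea??????QVqA -> prefix_len=5
Fragment 3: offset=5 data="EWbL" -> buffer=DDfeaEWbL??QVqA -> prefix_len=9
Fragment 4: offset=9 data="sG" -> buffer=DDfeaEWbLsGQVqA -> prefix_len=15

Answer: 5 5 9 15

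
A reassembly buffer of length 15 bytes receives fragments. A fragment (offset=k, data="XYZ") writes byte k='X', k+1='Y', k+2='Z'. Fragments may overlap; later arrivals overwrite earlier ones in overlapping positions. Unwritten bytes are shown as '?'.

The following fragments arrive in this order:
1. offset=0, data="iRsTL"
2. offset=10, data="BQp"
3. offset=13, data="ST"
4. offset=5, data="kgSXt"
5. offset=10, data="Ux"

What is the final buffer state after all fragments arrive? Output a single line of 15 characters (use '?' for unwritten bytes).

Fragment 1: offset=0 data="iRsTL" -> buffer=iRsTL??????????
Fragment 2: offset=10 data="BQp" -> buffer=iRsTL?????BQp??
Fragment 3: offset=13 data="ST" -> buffer=iRsTL?????BQpST
Fragment 4: offset=5 data="kgSXt" -> buffer=iRsTLkgSXtBQpST
Fragment 5: offset=10 data="Ux" -> buffer=iRsTLkgSXtUxpST

Answer: iRsTLkgSXtUxpST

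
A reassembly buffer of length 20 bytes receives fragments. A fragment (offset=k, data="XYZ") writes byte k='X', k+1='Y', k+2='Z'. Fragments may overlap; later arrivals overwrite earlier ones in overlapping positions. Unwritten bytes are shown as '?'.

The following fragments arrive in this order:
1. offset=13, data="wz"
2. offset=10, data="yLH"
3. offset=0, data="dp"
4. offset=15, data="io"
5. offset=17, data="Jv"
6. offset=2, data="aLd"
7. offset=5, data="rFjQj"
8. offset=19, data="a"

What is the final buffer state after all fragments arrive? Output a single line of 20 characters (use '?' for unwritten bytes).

Fragment 1: offset=13 data="wz" -> buffer=?????????????wz?????
Fragment 2: offset=10 data="yLH" -> buffer=??????????yLHwz?????
Fragment 3: offset=0 data="dp" -> buffer=dp????????yLHwz?????
Fragment 4: offset=15 data="io" -> buffer=dp????????yLHwzio???
Fragment 5: offset=17 data="Jv" -> buffer=dp????????yLHwzioJv?
Fragment 6: offset=2 data="aLd" -> buffer=dpaLd?????yLHwzioJv?
Fragment 7: offset=5 data="rFjQj" -> buffer=dpaLdrFjQjyLHwzioJv?
Fragment 8: offset=19 data="a" -> buffer=dpaLdrFjQjyLHwzioJva

Answer: dpaLdrFjQjyLHwzioJva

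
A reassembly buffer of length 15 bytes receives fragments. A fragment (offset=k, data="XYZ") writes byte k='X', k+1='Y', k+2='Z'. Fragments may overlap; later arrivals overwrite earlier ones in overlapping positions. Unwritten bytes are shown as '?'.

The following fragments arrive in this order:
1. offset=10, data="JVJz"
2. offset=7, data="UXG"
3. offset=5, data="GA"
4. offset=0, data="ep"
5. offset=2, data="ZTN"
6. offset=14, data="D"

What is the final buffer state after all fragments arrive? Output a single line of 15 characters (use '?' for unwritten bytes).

Fragment 1: offset=10 data="JVJz" -> buffer=??????????JVJz?
Fragment 2: offset=7 data="UXG" -> buffer=???????UXGJVJz?
Fragment 3: offset=5 data="GA" -> buffer=?????GAUXGJVJz?
Fragment 4: offset=0 data="ep" -> buffer=ep???GAUXGJVJz?
Fragment 5: offset=2 data="ZTN" -> buffer=epZTNGAUXGJVJz?
Fragment 6: offset=14 data="D" -> buffer=epZTNGAUXGJVJzD

Answer: epZTNGAUXGJVJzD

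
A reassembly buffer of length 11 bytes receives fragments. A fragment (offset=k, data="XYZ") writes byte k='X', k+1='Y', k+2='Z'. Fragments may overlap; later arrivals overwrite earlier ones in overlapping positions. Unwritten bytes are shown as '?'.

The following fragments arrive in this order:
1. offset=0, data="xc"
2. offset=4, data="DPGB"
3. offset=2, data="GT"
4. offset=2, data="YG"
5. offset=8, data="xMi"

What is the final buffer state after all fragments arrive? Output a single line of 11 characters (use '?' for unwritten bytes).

Answer: xcYGDPGBxMi

Derivation:
Fragment 1: offset=0 data="xc" -> buffer=xc?????????
Fragment 2: offset=4 data="DPGB" -> buffer=xc??DPGB???
Fragment 3: offset=2 data="GT" -> buffer=xcGTDPGB???
Fragment 4: offset=2 data="YG" -> buffer=xcYGDPGB???
Fragment 5: offset=8 data="xMi" -> buffer=xcYGDPGBxMi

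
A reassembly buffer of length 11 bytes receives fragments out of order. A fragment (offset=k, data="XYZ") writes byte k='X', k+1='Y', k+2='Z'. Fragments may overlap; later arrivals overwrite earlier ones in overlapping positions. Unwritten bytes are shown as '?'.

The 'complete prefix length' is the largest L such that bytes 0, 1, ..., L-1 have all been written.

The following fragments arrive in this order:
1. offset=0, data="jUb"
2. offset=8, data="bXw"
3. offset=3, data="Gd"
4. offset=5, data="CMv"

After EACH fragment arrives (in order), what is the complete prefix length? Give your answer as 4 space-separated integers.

Fragment 1: offset=0 data="jUb" -> buffer=jUb???????? -> prefix_len=3
Fragment 2: offset=8 data="bXw" -> buffer=jUb?????bXw -> prefix_len=3
Fragment 3: offset=3 data="Gd" -> buffer=jUbGd???bXw -> prefix_len=5
Fragment 4: offset=5 data="CMv" -> buffer=jUbGdCMvbXw -> prefix_len=11

Answer: 3 3 5 11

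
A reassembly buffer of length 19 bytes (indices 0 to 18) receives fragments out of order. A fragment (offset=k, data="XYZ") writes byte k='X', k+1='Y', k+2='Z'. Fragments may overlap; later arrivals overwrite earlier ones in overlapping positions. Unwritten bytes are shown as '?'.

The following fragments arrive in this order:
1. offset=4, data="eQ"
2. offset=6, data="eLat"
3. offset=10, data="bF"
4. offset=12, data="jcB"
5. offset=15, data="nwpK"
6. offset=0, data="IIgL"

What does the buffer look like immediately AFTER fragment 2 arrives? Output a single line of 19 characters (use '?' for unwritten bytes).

Fragment 1: offset=4 data="eQ" -> buffer=????eQ?????????????
Fragment 2: offset=6 data="eLat" -> buffer=????eQeLat?????????

Answer: ????eQeLat?????????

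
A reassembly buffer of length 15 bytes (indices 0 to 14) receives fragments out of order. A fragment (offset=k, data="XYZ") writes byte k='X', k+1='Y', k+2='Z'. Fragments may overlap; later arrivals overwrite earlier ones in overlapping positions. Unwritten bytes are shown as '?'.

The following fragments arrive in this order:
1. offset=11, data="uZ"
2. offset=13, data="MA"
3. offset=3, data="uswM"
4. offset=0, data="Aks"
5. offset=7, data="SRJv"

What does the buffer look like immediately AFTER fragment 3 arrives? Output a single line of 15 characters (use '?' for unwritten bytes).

Fragment 1: offset=11 data="uZ" -> buffer=???????????uZ??
Fragment 2: offset=13 data="MA" -> buffer=???????????uZMA
Fragment 3: offset=3 data="uswM" -> buffer=???uswM????uZMA

Answer: ???uswM????uZMA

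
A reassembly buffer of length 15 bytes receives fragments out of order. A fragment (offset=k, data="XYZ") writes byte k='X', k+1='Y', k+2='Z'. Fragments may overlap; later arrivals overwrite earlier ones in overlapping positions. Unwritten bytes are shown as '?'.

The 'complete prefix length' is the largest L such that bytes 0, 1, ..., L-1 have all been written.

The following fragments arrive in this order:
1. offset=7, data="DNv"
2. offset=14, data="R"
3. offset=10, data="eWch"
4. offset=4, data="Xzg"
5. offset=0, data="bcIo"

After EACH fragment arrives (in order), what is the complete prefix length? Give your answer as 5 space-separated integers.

Answer: 0 0 0 0 15

Derivation:
Fragment 1: offset=7 data="DNv" -> buffer=???????DNv????? -> prefix_len=0
Fragment 2: offset=14 data="R" -> buffer=???????DNv????R -> prefix_len=0
Fragment 3: offset=10 data="eWch" -> buffer=???????DNveWchR -> prefix_len=0
Fragment 4: offset=4 data="Xzg" -> buffer=????XzgDNveWchR -> prefix_len=0
Fragment 5: offset=0 data="bcIo" -> buffer=bcIoXzgDNveWchR -> prefix_len=15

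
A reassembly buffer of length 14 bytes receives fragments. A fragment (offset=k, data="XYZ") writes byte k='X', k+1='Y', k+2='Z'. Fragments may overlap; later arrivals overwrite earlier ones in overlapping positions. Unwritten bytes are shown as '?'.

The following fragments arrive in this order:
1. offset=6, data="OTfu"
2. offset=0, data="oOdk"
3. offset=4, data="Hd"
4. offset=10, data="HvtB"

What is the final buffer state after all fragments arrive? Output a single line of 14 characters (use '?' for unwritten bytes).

Answer: oOdkHdOTfuHvtB

Derivation:
Fragment 1: offset=6 data="OTfu" -> buffer=??????OTfu????
Fragment 2: offset=0 data="oOdk" -> buffer=oOdk??OTfu????
Fragment 3: offset=4 data="Hd" -> buffer=oOdkHdOTfu????
Fragment 4: offset=10 data="HvtB" -> buffer=oOdkHdOTfuHvtB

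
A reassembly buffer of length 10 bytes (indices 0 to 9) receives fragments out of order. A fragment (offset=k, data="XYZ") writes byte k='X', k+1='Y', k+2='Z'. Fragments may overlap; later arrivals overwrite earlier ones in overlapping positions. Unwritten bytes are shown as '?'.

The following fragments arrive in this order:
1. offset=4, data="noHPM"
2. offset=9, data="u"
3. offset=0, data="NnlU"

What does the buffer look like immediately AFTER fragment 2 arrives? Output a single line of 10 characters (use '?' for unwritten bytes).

Fragment 1: offset=4 data="noHPM" -> buffer=????noHPM?
Fragment 2: offset=9 data="u" -> buffer=????noHPMu

Answer: ????noHPMu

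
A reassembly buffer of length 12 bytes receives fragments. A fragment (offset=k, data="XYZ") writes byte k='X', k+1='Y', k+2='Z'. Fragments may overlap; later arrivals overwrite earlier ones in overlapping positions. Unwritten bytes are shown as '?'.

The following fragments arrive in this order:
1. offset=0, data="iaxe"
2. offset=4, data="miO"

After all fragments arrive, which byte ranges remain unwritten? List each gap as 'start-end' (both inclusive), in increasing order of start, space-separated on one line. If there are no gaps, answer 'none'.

Fragment 1: offset=0 len=4
Fragment 2: offset=4 len=3
Gaps: 7-11

Answer: 7-11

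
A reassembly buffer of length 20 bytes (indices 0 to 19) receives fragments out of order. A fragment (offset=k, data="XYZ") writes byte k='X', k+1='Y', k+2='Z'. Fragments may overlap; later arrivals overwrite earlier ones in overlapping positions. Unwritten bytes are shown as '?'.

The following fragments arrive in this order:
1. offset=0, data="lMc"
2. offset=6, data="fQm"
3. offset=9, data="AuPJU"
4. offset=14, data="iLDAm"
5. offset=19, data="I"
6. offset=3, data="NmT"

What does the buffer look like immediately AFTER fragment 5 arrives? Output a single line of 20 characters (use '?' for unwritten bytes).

Fragment 1: offset=0 data="lMc" -> buffer=lMc?????????????????
Fragment 2: offset=6 data="fQm" -> buffer=lMc???fQm???????????
Fragment 3: offset=9 data="AuPJU" -> buffer=lMc???fQmAuPJU??????
Fragment 4: offset=14 data="iLDAm" -> buffer=lMc???fQmAuPJUiLDAm?
Fragment 5: offset=19 data="I" -> buffer=lMc???fQmAuPJUiLDAmI

Answer: lMc???fQmAuPJUiLDAmI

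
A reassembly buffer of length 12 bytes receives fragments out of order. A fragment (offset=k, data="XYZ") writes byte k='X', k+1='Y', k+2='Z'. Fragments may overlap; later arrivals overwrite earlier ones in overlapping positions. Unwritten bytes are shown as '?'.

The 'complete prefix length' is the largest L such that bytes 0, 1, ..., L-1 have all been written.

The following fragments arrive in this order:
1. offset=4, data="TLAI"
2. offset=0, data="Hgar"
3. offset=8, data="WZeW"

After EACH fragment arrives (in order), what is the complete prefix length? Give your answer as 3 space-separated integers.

Answer: 0 8 12

Derivation:
Fragment 1: offset=4 data="TLAI" -> buffer=????TLAI???? -> prefix_len=0
Fragment 2: offset=0 data="Hgar" -> buffer=HgarTLAI???? -> prefix_len=8
Fragment 3: offset=8 data="WZeW" -> buffer=HgarTLAIWZeW -> prefix_len=12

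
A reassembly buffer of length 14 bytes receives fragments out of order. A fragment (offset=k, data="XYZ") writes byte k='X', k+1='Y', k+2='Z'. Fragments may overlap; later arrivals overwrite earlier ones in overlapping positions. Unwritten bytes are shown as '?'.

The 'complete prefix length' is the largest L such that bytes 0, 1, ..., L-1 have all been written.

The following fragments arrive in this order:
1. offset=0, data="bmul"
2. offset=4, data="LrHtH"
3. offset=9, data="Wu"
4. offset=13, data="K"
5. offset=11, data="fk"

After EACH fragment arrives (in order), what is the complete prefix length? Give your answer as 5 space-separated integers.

Answer: 4 9 11 11 14

Derivation:
Fragment 1: offset=0 data="bmul" -> buffer=bmul?????????? -> prefix_len=4
Fragment 2: offset=4 data="LrHtH" -> buffer=bmulLrHtH????? -> prefix_len=9
Fragment 3: offset=9 data="Wu" -> buffer=bmulLrHtHWu??? -> prefix_len=11
Fragment 4: offset=13 data="K" -> buffer=bmulLrHtHWu??K -> prefix_len=11
Fragment 5: offset=11 data="fk" -> buffer=bmulLrHtHWufkK -> prefix_len=14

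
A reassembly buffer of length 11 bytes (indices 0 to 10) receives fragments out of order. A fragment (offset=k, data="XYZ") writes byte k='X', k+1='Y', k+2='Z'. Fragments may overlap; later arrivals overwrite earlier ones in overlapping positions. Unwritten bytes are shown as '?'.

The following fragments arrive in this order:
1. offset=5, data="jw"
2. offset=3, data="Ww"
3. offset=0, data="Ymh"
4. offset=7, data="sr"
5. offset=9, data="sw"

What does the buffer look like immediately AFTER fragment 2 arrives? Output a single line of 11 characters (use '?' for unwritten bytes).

Answer: ???Wwjw????

Derivation:
Fragment 1: offset=5 data="jw" -> buffer=?????jw????
Fragment 2: offset=3 data="Ww" -> buffer=???Wwjw????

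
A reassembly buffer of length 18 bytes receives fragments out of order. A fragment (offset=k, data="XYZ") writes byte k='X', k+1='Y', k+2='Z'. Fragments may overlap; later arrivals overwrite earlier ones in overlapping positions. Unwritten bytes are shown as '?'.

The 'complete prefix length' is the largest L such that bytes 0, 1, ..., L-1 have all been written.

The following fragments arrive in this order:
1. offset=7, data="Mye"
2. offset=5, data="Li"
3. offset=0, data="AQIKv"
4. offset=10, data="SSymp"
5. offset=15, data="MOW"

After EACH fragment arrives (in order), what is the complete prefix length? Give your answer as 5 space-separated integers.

Fragment 1: offset=7 data="Mye" -> buffer=???????Mye???????? -> prefix_len=0
Fragment 2: offset=5 data="Li" -> buffer=?????LiMye???????? -> prefix_len=0
Fragment 3: offset=0 data="AQIKv" -> buffer=AQIKvLiMye???????? -> prefix_len=10
Fragment 4: offset=10 data="SSymp" -> buffer=AQIKvLiMyeSSymp??? -> prefix_len=15
Fragment 5: offset=15 data="MOW" -> buffer=AQIKvLiMyeSSympMOW -> prefix_len=18

Answer: 0 0 10 15 18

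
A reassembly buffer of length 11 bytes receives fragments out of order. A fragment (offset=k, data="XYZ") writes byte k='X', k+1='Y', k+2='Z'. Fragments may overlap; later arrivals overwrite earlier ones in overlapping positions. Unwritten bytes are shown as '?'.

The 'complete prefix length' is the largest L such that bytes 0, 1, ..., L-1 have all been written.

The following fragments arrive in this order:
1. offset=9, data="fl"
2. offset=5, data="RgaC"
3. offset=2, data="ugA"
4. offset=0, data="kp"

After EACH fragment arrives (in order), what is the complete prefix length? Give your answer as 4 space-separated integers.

Fragment 1: offset=9 data="fl" -> buffer=?????????fl -> prefix_len=0
Fragment 2: offset=5 data="RgaC" -> buffer=?????RgaCfl -> prefix_len=0
Fragment 3: offset=2 data="ugA" -> buffer=??ugARgaCfl -> prefix_len=0
Fragment 4: offset=0 data="kp" -> buffer=kpugARgaCfl -> prefix_len=11

Answer: 0 0 0 11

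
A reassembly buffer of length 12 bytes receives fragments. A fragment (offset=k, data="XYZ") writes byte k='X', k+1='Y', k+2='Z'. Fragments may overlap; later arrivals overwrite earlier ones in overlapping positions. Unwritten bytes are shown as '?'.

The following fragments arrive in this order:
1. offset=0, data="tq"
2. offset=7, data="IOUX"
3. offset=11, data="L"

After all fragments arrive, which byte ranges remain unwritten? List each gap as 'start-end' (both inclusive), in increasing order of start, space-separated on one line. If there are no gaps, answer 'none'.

Answer: 2-6

Derivation:
Fragment 1: offset=0 len=2
Fragment 2: offset=7 len=4
Fragment 3: offset=11 len=1
Gaps: 2-6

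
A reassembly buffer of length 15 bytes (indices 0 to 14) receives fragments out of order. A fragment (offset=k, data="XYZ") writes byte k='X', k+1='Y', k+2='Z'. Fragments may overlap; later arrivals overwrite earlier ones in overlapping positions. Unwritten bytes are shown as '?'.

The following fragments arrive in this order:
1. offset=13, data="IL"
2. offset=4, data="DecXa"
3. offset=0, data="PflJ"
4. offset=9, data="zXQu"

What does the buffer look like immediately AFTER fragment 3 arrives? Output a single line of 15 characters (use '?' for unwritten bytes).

Answer: PflJDecXa????IL

Derivation:
Fragment 1: offset=13 data="IL" -> buffer=?????????????IL
Fragment 2: offset=4 data="DecXa" -> buffer=????DecXa????IL
Fragment 3: offset=0 data="PflJ" -> buffer=PflJDecXa????IL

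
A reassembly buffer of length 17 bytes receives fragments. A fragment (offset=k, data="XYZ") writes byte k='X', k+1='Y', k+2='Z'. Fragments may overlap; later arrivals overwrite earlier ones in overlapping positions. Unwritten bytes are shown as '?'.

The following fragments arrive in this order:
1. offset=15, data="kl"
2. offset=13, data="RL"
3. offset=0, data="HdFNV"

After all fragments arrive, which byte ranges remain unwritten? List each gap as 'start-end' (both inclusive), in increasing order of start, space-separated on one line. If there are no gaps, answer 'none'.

Fragment 1: offset=15 len=2
Fragment 2: offset=13 len=2
Fragment 3: offset=0 len=5
Gaps: 5-12

Answer: 5-12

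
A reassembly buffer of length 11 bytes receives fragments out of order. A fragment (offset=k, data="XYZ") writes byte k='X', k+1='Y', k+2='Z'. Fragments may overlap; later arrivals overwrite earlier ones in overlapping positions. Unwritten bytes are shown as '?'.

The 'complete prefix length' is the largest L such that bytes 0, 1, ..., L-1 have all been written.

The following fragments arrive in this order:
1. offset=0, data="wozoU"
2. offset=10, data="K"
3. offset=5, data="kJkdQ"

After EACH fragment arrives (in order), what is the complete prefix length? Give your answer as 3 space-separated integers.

Answer: 5 5 11

Derivation:
Fragment 1: offset=0 data="wozoU" -> buffer=wozoU?????? -> prefix_len=5
Fragment 2: offset=10 data="K" -> buffer=wozoU?????K -> prefix_len=5
Fragment 3: offset=5 data="kJkdQ" -> buffer=wozoUkJkdQK -> prefix_len=11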